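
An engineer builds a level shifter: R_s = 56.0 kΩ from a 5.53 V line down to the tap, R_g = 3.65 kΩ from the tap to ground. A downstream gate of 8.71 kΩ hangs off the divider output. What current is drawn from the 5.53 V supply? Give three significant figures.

R_g‖R_L = 2.572 kΩ, so the source sees R_s + R_g‖R_L = 58.57 kΩ.
I = 5.53 V / 58.57 kΩ = 0.0944 mA.

I ≈ 0.0944 mA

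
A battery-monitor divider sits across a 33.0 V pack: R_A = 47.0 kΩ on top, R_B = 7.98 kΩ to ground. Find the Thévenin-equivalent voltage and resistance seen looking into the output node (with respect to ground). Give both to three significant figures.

V_th is the open-circuit tap voltage: 33.0 × 7.98/(47.0 + 7.98) = 4.79 V.
With the supply zeroed, R_A and R_B appear in parallel from the tap: R_th = R_A‖R_B = (47.0 × 7.98)/54.98 = 6.82 kΩ.

V_th = 4.79 V, R_th = 6.82 kΩ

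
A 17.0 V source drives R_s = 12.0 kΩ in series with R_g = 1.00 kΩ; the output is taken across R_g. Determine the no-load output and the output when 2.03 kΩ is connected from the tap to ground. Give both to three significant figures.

Unloaded: 1.31 V; loaded: 0.899 V

Open-circuit: V = 17.0 × 1.00/(12.0 + 1.00) = 1.31 V.
With the load, R_g becomes R_g‖R_L = 0.6700 kΩ, so V = 17.0 × 0.6700/12.67 = 0.899 V.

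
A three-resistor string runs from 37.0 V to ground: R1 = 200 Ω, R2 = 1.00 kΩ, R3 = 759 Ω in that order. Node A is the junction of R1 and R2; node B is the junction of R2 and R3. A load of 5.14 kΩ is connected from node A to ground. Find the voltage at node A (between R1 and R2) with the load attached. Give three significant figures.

V ≈ 32.1 V

Below node A the series string R2+R3 = 1759 Ω sits in parallel with the 5140 Ω load: 1311 Ω.
V_A = 37.0 × 1311/(200 + 1311) = 32.1 V.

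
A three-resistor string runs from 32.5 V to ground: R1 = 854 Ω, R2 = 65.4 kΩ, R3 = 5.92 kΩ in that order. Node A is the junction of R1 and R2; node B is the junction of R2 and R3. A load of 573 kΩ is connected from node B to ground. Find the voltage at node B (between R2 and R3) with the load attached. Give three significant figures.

At node B, R3 is in parallel with the load: R3‖R_L = 5859 Ω.
Below node A the resistance is R2 + (R3‖R_L) = 71260 Ω, so V_A = 32.5 × 71260/72110 = 32.12 V.
Then V_B = V_A × (R3‖R_L)/(R2 + R3‖R_L) = 32.12 × 5859/71260 = 2.64 V.

V ≈ 2.64 V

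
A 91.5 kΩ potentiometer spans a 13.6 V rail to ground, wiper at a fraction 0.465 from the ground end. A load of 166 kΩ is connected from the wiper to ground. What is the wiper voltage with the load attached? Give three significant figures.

V ≈ 5.56 V

The wiper splits the pot into (1−α)R = 48.95 kΩ above and αR = 42.55 kΩ below.
Lower section ‖ load = 33.87 kΩ.
V_wiper = 13.6 × 33.87/(48.95 + 33.87) = 5.56 V.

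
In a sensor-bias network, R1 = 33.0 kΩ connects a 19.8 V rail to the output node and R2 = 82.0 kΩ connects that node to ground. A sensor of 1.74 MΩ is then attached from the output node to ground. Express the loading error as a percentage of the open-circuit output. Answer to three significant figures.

1.33 %

The divider's output (Thévenin) resistance is R1‖R2 = 23.53 kΩ.
Fractional drop under load = R_th/(R_th + R_L) = 23.53 / (23.53 + 1740) = 0.01334.
So the output falls by 1.33 %.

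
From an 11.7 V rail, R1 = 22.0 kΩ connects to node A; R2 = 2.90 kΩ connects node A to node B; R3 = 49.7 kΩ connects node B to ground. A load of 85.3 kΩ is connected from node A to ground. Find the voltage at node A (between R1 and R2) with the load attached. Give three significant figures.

V ≈ 6.98 V

Below node A the series string R2+R3 = 52.60 kΩ sits in parallel with the 85.3 kΩ load: 32.54 kΩ.
V_A = 11.7 × 32.54/(22.0 + 32.54) = 6.98 V.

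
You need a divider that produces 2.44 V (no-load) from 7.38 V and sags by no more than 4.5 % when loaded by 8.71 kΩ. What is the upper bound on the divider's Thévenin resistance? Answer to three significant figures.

Loading drop = R_th/(R_th + R_L) ≤ 0.0450, so R_th ≤ R_L · ε/(1−ε) = 8.71 kΩ × 0.0450/0.9550 = 410 Ω.

R_th ≤ 410 Ω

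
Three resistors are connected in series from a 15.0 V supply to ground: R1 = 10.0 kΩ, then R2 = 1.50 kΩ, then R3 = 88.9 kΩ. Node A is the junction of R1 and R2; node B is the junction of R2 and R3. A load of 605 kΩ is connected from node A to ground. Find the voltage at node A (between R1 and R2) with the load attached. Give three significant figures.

V ≈ 13.3 V

Below node A the series string R2+R3 = 90.40 kΩ sits in parallel with the 605 kΩ load: 78.65 kΩ.
V_A = 15.0 × 78.65/(10.0 + 78.65) = 13.3 V.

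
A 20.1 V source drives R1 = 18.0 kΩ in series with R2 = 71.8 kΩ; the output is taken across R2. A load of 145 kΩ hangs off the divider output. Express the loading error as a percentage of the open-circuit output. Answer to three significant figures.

Unloaded V = 20.1 × 71.8/89.80 = 16.071 V.
Loaded: R2‖R_L = 48.02 kΩ, giving V = 20.1 × 48.02/66.02 = 14.620 V.
Drop = (16.071 − 14.620) / 16.071 = 9.03 %.

9.03 %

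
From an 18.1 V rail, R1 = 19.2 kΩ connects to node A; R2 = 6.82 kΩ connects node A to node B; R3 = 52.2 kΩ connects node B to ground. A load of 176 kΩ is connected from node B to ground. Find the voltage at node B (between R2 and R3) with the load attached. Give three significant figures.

V ≈ 11.0 V

At node B, R3 is in parallel with the load: R3‖R_L = 40.26 kΩ.
Below node A the resistance is R2 + (R3‖R_L) = 47.08 kΩ, so V_A = 18.1 × 47.08/66.28 = 12.86 V.
Then V_B = V_A × (R3‖R_L)/(R2 + R3‖R_L) = 12.86 × 40.26/47.08 = 11.0 V.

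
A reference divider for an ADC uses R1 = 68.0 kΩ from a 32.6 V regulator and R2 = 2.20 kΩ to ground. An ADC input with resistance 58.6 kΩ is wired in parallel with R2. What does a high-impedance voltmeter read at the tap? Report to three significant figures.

V_out ≈ 0.986 V

The load sits in parallel with R2: R2‖R_L = (2.20 × 58.6) / (2.20 + 58.6) = 2.120 kΩ.
V_out = 32.6 × 2.120 / (68.0 + 2.120) = 32.6 × 2.120/70.12 = 0.986 V.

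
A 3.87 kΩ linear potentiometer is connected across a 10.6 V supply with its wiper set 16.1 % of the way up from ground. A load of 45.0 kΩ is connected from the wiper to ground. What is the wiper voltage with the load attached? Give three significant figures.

V ≈ 1.69 V

The wiper splits the pot into (1−α)R = 3247 Ω above and αR = 623.1 Ω below.
Lower section ‖ load = 614.6 Ω.
V_wiper = 10.6 × 614.6/(3247 + 614.6) = 1.69 V.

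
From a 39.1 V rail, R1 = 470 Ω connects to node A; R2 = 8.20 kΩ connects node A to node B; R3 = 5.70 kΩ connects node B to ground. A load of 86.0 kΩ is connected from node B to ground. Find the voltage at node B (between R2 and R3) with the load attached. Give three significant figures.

At node B, R3 is in parallel with the load: R3‖R_L = 5346 Ω.
Below node A the resistance is R2 + (R3‖R_L) = 13550 Ω, so V_A = 39.1 × 13550/14020 = 37.79 V.
Then V_B = V_A × (R3‖R_L)/(R2 + R3‖R_L) = 37.79 × 5346/13550 = 14.9 V.

V ≈ 14.9 V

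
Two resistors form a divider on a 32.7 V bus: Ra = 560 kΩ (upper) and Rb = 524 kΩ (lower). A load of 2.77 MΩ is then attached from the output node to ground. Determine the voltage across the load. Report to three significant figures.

V_out ≈ 14.4 V

The load sits in parallel with Rb: Rb‖R_L = (524 × 2770) / (524 + 2770) = 440.6 kΩ.
V_out = 32.7 × 440.6 / (560 + 440.6) = 32.7 × 440.6/1001 = 14.4 V.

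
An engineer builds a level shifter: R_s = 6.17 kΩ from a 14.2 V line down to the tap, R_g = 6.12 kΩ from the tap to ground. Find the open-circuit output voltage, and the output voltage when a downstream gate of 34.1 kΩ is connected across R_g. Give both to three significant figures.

Open-circuit: V = 14.2 × 6.12/(6.17 + 6.12) = 7.07 V.
With the load, R_g becomes R_g‖R_L = 5.189 kΩ, so V = 14.2 × 5.189/11.36 = 6.49 V.

Unloaded: 7.07 V; loaded: 6.49 V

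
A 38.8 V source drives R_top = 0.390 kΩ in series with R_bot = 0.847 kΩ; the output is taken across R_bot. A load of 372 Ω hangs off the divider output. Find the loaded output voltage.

V_out ≈ 15.5 V

The load sits in parallel with R_bot: R_bot‖R_L = (847 × 372) / (847 + 372) = 258.5 Ω.
V_out = 38.8 × 258.5 / (390 + 258.5) = 38.8 × 258.5/648.5 = 15.5 V.
(Unloaded it would have been 26.6 V.)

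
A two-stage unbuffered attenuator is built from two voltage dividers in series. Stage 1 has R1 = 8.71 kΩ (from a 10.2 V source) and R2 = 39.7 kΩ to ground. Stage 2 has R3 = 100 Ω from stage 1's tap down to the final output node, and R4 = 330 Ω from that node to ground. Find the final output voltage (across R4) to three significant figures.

V_out ≈ 0.365 V

Stage 2 presents R3+R4 = 430.0 Ω as a load on stage 1's tap.
Stage 1's lower leg becomes R2‖(R3+R4) = 425.4 Ω, so V_mid = 10.2 × 425.4/9135 = 0.4750 V.
Stage 2 is itself unloaded: V_out = V_mid × R4/(R3+R4) = 0.4750 × 330/430.0 = 0.365 V.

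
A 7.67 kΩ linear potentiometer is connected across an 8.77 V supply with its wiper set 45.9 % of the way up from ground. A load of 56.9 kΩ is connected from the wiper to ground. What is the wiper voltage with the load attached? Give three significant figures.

V ≈ 3.90 V

The wiper splits the pot into (1−α)R = 4.149 kΩ above and αR = 3.521 kΩ below.
Lower section ‖ load = 3.315 kΩ.
V_wiper = 8.77 × 3.315/(4.149 + 3.315) = 3.90 V.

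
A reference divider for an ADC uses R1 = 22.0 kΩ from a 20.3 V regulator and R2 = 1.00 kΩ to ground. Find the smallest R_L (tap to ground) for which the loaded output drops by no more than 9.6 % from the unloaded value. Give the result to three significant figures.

R_L(min) ≈ 9.01 kΩ

Output resistance R_th = R1‖R2 = (22000 × 1000)/23000 = 956.5 Ω.
The fractional drop is R_th/(R_th + R_L); requiring this ≤ 0.0960 gives R_L ≥ R_th(1/0.0960 − 1) = 956.5 × 9.417 = 9.01 kΩ.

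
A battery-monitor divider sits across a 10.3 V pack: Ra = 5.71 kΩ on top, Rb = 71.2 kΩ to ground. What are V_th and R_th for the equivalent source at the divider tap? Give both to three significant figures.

V_th is the open-circuit tap voltage: 10.3 × 71.2/(5.71 + 71.2) = 9.54 V.
With the supply zeroed, Ra and Rb appear in parallel from the tap: R_th = Ra‖Rb = (5.71 × 71.2)/76.91 = 5.29 kΩ.

V_th = 9.54 V, R_th = 5.29 kΩ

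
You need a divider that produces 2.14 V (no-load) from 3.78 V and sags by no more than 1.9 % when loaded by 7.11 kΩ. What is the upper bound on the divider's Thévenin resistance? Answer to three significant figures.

Loading drop = R_th/(R_th + R_L) ≤ 0.0190, so R_th ≤ R_L · ε/(1−ε) = 7.11 kΩ × 0.0190/0.9810 = 138 Ω.
(Any R1, R2 with R2/(R1+R2) = 0.566 and R1‖R2 ≤ 138 Ω will meet the spec.)

R_th ≤ 138 Ω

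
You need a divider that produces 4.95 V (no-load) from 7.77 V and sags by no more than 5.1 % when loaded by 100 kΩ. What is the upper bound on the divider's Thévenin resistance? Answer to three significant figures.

Loading drop = R_th/(R_th + R_L) ≤ 0.0510, so R_th ≤ R_L · ε/(1−ε) = 100 kΩ × 0.0510/0.9490 = 5.37 kΩ.

R_th ≤ 5.37 kΩ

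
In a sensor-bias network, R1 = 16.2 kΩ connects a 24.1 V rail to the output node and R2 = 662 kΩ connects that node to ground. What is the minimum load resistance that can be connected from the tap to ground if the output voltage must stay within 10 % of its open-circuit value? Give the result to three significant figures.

R_L(min) ≈ 142 kΩ

Output resistance R_th = R1‖R2 = (16.2 × 662)/678.2 = 15.81 kΩ.
The fractional drop is R_th/(R_th + R_L); requiring this ≤ 0.100 gives R_L ≥ R_th(1/0.100 − 1) = 15.81 × 9.000 = 142 kΩ.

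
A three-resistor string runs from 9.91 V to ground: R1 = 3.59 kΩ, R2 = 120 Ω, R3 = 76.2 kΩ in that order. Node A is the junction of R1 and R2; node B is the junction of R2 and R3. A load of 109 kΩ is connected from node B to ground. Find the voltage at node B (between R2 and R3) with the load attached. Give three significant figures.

V ≈ 9.15 V

At node B, R3 is in parallel with the load: R3‖R_L = 44850 Ω.
Below node A the resistance is R2 + (R3‖R_L) = 44970 Ω, so V_A = 9.91 × 44970/48560 = 9.177 V.
Then V_B = V_A × (R3‖R_L)/(R2 + R3‖R_L) = 9.177 × 44850/44970 = 9.15 V.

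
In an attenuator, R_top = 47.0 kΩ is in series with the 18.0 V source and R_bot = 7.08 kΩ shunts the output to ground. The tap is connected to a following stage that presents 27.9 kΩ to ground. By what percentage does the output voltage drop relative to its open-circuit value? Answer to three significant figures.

18.1 %

The divider's output (Thévenin) resistance is R_top‖R_bot = 6.153 kΩ.
Fractional drop under load = R_th/(R_th + R_L) = 6.153 / (6.153 + 27.9) = 0.1807.
So the output falls by 18.1 %.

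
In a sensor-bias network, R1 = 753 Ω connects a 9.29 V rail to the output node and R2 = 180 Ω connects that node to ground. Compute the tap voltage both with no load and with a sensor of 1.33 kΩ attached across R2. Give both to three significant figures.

Unloaded: 1.79 V; loaded: 1.62 V

Open-circuit: V = 9.29 × 180/(753 + 180) = 1.79 V.
With the load, R2 becomes R2‖R_L = 158.5 Ω, so V = 9.29 × 158.5/911.5 = 1.62 V.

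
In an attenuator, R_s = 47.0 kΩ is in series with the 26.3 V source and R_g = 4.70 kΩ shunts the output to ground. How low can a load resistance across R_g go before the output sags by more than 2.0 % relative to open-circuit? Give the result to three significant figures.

R_L(min) ≈ 209 kΩ

Output resistance R_th = R_s‖R_g = (47.0 × 4.70)/51.70 = 4.273 kΩ.
The fractional drop is R_th/(R_th + R_L); requiring this ≤ 0.0200 gives R_L ≥ R_th(1/0.0200 − 1) = 4.273 × 49.00 = 209 kΩ.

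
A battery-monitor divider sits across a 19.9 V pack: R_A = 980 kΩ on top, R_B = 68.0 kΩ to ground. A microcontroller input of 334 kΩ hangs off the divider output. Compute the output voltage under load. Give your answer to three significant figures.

V_out ≈ 1.08 V

The load sits in parallel with R_B: R_B‖R_L = (68.0 × 334) / (68.0 + 334) = 56.50 kΩ.
V_out = 19.9 × 56.50 / (980 + 56.50) = 19.9 × 56.50/1036 = 1.08 V.
(Unloaded it would have been 1.29 V.)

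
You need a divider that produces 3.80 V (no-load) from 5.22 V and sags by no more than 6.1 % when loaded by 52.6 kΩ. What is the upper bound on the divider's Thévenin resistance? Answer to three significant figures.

Loading drop = R_th/(R_th + R_L) ≤ 0.0610, so R_th ≤ R_L · ε/(1−ε) = 52.6 kΩ × 0.0610/0.9390 = 3.42 kΩ.
(Any R1, R2 with R2/(R1+R2) = 0.728 and R1‖R2 ≤ 3.42 kΩ will meet the spec.)

R_th ≤ 3.42 kΩ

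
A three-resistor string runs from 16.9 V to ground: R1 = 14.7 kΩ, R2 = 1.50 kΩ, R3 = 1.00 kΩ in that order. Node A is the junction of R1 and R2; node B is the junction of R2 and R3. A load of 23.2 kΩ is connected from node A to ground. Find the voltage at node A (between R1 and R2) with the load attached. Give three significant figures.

V ≈ 2.25 V

Below node A the series string R2+R3 = 2.500 kΩ sits in parallel with the 23.2 kΩ load: 2.257 kΩ.
V_A = 16.9 × 2.257/(14.7 + 2.257) = 2.25 V.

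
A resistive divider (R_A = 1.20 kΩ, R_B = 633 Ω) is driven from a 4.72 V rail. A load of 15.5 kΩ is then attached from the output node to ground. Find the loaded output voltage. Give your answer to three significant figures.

V_out ≈ 1.59 V

The load sits in parallel with R_B: R_B‖R_L = (633 × 15500) / (633 + 15500) = 608.2 Ω.
V_out = 4.72 × 608.2 / (1200 + 608.2) = 4.72 × 608.2/1808 = 1.59 V.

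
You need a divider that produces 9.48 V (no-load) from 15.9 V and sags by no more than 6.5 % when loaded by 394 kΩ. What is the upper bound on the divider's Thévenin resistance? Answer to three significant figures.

Loading drop = R_th/(R_th + R_L) ≤ 0.0650, so R_th ≤ R_L · ε/(1−ε) = 394 kΩ × 0.0650/0.9350 = 27.4 kΩ.
(Any R1, R2 with R2/(R1+R2) = 0.596 and R1‖R2 ≤ 27.4 kΩ will meet the spec.)

R_th ≤ 27.4 kΩ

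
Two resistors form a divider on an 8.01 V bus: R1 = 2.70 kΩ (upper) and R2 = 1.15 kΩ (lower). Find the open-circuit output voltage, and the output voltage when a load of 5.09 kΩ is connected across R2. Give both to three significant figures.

Unloaded: 2.39 V; loaded: 2.07 V

Open-circuit: V = 8.01 × 1.15/(2.70 + 1.15) = 2.39 V.
With the load, R2 becomes R2‖R_L = 0.9381 kΩ, so V = 8.01 × 0.9381/3.638 = 2.07 V.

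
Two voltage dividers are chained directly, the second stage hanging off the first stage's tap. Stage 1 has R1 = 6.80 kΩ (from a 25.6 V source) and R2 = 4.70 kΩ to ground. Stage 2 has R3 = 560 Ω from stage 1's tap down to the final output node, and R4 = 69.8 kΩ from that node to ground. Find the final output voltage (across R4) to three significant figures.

V_out ≈ 9.98 V

Stage 2 presents R3+R4 = 70360 Ω as a load on stage 1's tap.
Stage 1's lower leg becomes R2‖(R3+R4) = 4406 Ω, so V_mid = 25.6 × 4406/11210 = 10.07 V.
Stage 2 is itself unloaded: V_out = V_mid × R4/(R3+R4) = 10.07 × 69800/70360 = 9.98 V.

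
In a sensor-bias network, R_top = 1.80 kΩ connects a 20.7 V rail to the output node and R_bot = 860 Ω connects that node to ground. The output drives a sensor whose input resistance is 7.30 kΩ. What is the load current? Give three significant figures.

I_L ≈ 0.849 mA

R_bot‖R_L = 769.4 Ω; V_out = 20.7 × 769.4/2569 = 6.198 V.
I_L = V_out / R_L = 6.198 / 7.30 kΩ = 0.849 mA.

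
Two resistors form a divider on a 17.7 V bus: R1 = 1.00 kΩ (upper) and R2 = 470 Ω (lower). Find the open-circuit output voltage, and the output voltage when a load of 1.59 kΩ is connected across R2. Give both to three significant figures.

Open-circuit: V = 17.7 × 470/(1000 + 470) = 5.66 V.
With the load, R2 becomes R2‖R_L = 362.8 Ω, so V = 17.7 × 362.8/1363 = 4.71 V.

Unloaded: 5.66 V; loaded: 4.71 V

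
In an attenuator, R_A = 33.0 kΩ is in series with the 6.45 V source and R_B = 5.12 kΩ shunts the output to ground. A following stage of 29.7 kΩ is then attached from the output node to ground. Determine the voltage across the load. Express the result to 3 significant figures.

V_out ≈ 0.754 V

The load sits in parallel with R_B: R_B‖R_L = (5.12 × 29.7) / (5.12 + 29.7) = 4.367 kΩ.
V_out = 6.45 × 4.367 / (33.0 + 4.367) = 6.45 × 4.367/37.37 = 0.754 V.
(Unloaded it would have been 0.866 V.)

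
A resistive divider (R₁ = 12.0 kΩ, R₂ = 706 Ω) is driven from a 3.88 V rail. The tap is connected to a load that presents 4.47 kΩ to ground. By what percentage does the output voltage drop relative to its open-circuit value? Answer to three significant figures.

13.0 %

Unloaded V = 3.88 × 706/12710 = 0.21559 V.
Loaded: R₂‖R_L = 609.7 Ω, giving V = 3.88 × 609.7/12610 = 0.18761 V.
Drop = (0.21559 − 0.18761) / 0.21559 = 13.0 %.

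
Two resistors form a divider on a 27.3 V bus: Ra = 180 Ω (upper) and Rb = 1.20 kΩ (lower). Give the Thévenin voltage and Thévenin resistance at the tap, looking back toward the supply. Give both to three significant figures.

V_th is the open-circuit tap voltage: 27.3 × 1200/(180 + 1200) = 23.7 V.
With the supply zeroed, Ra and Rb appear in parallel from the tap: R_th = Ra‖Rb = (180 × 1200)/1380 = 157 Ω.

V_th = 23.7 V, R_th = 157 Ω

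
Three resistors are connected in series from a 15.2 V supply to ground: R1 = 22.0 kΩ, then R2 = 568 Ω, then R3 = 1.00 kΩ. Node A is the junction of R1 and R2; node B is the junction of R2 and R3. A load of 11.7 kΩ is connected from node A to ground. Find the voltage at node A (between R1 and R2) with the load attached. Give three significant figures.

V ≈ 0.899 V

Below node A the series string R2+R3 = 1568 Ω sits in parallel with the 11700 Ω load: 1383 Ω.
V_A = 15.2 × 1383/(22000 + 1383) = 0.899 V.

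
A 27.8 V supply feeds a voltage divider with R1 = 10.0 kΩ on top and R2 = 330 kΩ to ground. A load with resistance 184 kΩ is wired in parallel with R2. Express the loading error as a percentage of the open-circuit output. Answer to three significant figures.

5.01 %

The divider's output (Thévenin) resistance is R1‖R2 = 9.706 kΩ.
Fractional drop under load = R_th/(R_th + R_L) = 9.706 / (9.706 + 184) = 0.05011.
So the output falls by 5.01 %.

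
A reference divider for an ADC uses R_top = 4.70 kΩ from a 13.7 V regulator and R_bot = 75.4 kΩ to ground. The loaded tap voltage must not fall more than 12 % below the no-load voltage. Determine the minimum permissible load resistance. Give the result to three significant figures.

Output resistance R_th = R_top‖R_bot = (4.70 × 75.4)/80.10 = 4.424 kΩ.
The fractional drop is R_th/(R_th + R_L); requiring this ≤ 0.120 gives R_L ≥ R_th(1/0.120 − 1) = 4.424 × 7.333 = 32.4 kΩ.

R_L(min) ≈ 32.4 kΩ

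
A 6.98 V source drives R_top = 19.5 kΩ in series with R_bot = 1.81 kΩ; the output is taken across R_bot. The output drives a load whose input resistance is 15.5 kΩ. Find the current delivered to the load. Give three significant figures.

I_L ≈ 0.0346 mA

R_bot‖R_L = 1.621 kΩ; V_out = 6.98 × 1.621/21.12 = 0.5356 V.
I_L = V_out / R_L = 0.5356 / 15.5 kΩ = 0.0346 mA.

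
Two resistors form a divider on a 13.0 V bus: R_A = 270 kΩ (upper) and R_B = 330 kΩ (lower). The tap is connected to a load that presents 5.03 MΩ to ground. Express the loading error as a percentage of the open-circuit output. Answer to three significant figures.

The divider's output (Thévenin) resistance is R_A‖R_B = 148.5 kΩ.
Fractional drop under load = R_th/(R_th + R_L) = 148.5 / (148.5 + 5030) = 0.02868.
So the output falls by 2.87 %.

2.87 %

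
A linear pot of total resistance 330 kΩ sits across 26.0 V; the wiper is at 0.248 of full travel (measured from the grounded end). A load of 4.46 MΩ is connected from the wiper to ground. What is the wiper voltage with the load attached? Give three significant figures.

V ≈ 6.36 V

The wiper splits the pot into (1−α)R = 248.2 kΩ above and αR = 81.84 kΩ below.
Lower section ‖ load = 80.37 kΩ.
V_wiper = 26.0 × 80.37/(248.2 + 80.37) = 6.36 V.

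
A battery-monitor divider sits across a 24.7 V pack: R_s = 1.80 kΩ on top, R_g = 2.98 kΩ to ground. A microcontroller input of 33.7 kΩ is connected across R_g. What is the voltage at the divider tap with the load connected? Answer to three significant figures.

V_out ≈ 14.9 V

The load sits in parallel with R_g: R_g‖R_L = (2.98 × 33.7) / (2.98 + 33.7) = 2.738 kΩ.
V_out = 24.7 × 2.738 / (1.80 + 2.738) = 24.7 × 2.738/4.538 = 14.9 V.
(Unloaded it would have been 15.4 V.)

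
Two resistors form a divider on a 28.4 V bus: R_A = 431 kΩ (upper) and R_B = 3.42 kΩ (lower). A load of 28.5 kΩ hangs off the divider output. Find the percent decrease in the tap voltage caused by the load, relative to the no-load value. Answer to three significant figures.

The divider's output (Thévenin) resistance is R_A‖R_B = 3.393 kΩ.
Fractional drop under load = R_th/(R_th + R_L) = 3.393 / (3.393 + 28.5) = 0.1064.
So the output falls by 10.6 %.

10.6 %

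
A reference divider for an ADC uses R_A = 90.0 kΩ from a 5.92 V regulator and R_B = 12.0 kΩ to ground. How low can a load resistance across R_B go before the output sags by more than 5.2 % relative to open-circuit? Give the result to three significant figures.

Output resistance R_th = R_A‖R_B = (90.0 × 12.0)/102.0 = 10.59 kΩ.
The fractional drop is R_th/(R_th + R_L); requiring this ≤ 0.0520 gives R_L ≥ R_th(1/0.0520 − 1) = 10.59 × 18.23 = 193 kΩ.

R_L(min) ≈ 193 kΩ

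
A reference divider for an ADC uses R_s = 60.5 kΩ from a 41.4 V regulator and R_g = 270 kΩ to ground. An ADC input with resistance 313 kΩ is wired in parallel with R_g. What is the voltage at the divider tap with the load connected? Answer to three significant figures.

The load sits in parallel with R_g: R_g‖R_L = (270 × 313) / (270 + 313) = 145.0 kΩ.
V_out = 41.4 × 145.0 / (60.5 + 145.0) = 41.4 × 145.0/205.5 = 29.2 V.

V_out ≈ 29.2 V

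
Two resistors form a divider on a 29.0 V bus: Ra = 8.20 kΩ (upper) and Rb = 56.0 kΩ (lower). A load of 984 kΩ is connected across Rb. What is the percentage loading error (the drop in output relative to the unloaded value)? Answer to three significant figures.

The divider's output (Thévenin) resistance is Ra‖Rb = 7.153 kΩ.
Fractional drop under load = R_th/(R_th + R_L) = 7.153 / (7.153 + 984) = 0.007216.
So the output falls by 0.722 %.

0.722 %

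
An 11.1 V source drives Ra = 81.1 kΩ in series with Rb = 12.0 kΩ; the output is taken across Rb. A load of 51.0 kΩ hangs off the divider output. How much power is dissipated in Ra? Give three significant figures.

P ≈ 1.21 mW

Total resistance from the source is Ra + (Rb‖R_L) = 90.81 kΩ, so I = 11.1/90.81 kΩ = 0.1222 mA.
P = I²·Ra = (0.1222 mA)² × 81.1 kΩ = 1.21 mW.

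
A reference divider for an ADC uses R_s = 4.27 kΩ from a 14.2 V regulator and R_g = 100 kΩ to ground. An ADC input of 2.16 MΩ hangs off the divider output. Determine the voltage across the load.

The load sits in parallel with R_g: R_g‖R_L = (100 × 2160) / (100 + 2160) = 95.58 kΩ.
V_out = 14.2 × 95.58 / (4.27 + 95.58) = 14.2 × 95.58/99.85 = 13.6 V.
(Unloaded it would have been 13.6 V.)

V_out ≈ 13.6 V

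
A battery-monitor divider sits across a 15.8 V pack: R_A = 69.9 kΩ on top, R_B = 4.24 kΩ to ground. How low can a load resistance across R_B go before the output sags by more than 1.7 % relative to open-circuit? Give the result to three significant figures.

Output resistance R_th = R_A‖R_B = (69.9 × 4.24)/74.14 = 3.998 kΩ.
The fractional drop is R_th/(R_th + R_L); requiring this ≤ 0.0170 gives R_L ≥ R_th(1/0.0170 − 1) = 3.998 × 57.82 = 231 kΩ.

R_L(min) ≈ 231 kΩ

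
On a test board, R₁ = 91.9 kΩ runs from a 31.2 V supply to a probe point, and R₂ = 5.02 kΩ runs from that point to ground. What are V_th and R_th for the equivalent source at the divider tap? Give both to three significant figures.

V_th = 1.62 V, R_th = 4.76 kΩ

V_th is the open-circuit tap voltage: 31.2 × 5.02/(91.9 + 5.02) = 1.62 V.
With the supply zeroed, R₁ and R₂ appear in parallel from the tap: R_th = R₁‖R₂ = (91.9 × 5.02)/96.92 = 4.76 kΩ.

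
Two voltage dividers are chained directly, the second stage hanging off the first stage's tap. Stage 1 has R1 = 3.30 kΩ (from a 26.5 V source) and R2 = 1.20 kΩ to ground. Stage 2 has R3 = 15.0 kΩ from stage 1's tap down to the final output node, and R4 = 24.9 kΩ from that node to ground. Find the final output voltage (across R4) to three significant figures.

V_out ≈ 4.31 V

Stage 2 presents R3+R4 = 39.90 kΩ as a load on stage 1's tap.
Stage 1's lower leg becomes R2‖(R3+R4) = 1.165 kΩ, so V_mid = 26.5 × 1.165/4.465 = 6.914 V.
Stage 2 is itself unloaded: V_out = V_mid × R4/(R3+R4) = 6.914 × 24.9/39.90 = 4.31 V.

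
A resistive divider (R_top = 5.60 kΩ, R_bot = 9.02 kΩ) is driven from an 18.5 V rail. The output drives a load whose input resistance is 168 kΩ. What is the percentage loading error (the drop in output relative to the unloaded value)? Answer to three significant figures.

The divider's output (Thévenin) resistance is R_top‖R_bot = 3.455 kΩ.
Fractional drop under load = R_th/(R_th + R_L) = 3.455 / (3.455 + 168) = 0.02015.
So the output falls by 2.02 %.

2.02 %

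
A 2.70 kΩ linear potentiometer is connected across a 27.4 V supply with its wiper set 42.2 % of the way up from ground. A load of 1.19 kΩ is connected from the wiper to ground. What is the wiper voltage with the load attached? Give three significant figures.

The wiper splits the pot into (1−α)R = 1.561 kΩ above and αR = 1.139 kΩ below.
Lower section ‖ load = 0.5821 kΩ.
V_wiper = 27.4 × 0.5821/(1.561 + 0.5821) = 7.44 V.

V ≈ 7.44 V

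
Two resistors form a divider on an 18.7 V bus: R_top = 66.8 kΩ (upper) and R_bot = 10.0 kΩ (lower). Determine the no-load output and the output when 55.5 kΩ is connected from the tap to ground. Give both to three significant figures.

Unloaded: 2.43 V; loaded: 2.11 V

Open-circuit: V = 18.7 × 10.0/(66.8 + 10.0) = 2.43 V.
With the load, R_bot becomes R_bot‖R_L = 8.473 kΩ, so V = 18.7 × 8.473/75.27 = 2.11 V.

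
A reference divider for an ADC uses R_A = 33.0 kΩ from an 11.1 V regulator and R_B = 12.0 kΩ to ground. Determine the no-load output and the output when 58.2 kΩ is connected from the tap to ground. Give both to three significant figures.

Open-circuit: V = 11.1 × 12.0/(33.0 + 12.0) = 2.96 V.
With the load, R_B becomes R_B‖R_L = 9.949 kΩ, so V = 11.1 × 9.949/42.95 = 2.57 V.

Unloaded: 2.96 V; loaded: 2.57 V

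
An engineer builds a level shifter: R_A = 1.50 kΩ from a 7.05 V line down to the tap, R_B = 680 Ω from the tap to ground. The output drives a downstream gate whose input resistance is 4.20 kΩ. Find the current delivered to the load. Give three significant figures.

R_B‖R_L = 585.2 Ω; V_out = 7.05 × 585.2/2085 = 1.979 V.
I_L = V_out / R_L = 1.979 / 4.20 kΩ = 0.471 mA.

I_L ≈ 0.471 mA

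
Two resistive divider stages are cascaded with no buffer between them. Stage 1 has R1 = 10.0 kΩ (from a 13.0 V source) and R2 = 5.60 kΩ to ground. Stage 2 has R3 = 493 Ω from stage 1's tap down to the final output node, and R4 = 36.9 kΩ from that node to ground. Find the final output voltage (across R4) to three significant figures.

Stage 2 presents R3+R4 = 37390 Ω as a load on stage 1's tap.
Stage 1's lower leg becomes R2‖(R3+R4) = 4871 Ω, so V_mid = 13.0 × 4871/14870 = 4.258 V.
Stage 2 is itself unloaded: V_out = V_mid × R4/(R3+R4) = 4.258 × 36900/37390 = 4.20 V.

V_out ≈ 4.20 V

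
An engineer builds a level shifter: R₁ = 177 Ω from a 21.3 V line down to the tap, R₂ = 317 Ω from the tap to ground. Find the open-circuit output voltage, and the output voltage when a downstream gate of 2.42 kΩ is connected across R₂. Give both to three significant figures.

Open-circuit: V = 21.3 × 317/(177 + 317) = 13.7 V.
With the load, R₂ becomes R₂‖R_L = 280.3 Ω, so V = 21.3 × 280.3/457.3 = 13.1 V.

Unloaded: 13.7 V; loaded: 13.1 V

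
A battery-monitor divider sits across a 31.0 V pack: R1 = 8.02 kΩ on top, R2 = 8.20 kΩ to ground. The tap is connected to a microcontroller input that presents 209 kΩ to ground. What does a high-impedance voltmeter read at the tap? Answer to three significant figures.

V_out ≈ 15.4 V

The load sits in parallel with R2: R2‖R_L = (8.20 × 209) / (8.20 + 209) = 7.890 kΩ.
V_out = 31.0 × 7.890 / (8.02 + 7.890) = 31.0 × 7.890/15.91 = 15.4 V.
(Unloaded it would have been 15.7 V.)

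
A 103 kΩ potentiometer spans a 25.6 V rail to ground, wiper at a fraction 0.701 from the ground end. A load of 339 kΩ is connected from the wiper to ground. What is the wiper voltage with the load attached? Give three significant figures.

The wiper splits the pot into (1−α)R = 30.80 kΩ above and αR = 72.20 kΩ below.
Lower section ‖ load = 59.52 kΩ.
V_wiper = 25.6 × 59.52/(30.80 + 59.52) = 16.9 V.

V ≈ 16.9 V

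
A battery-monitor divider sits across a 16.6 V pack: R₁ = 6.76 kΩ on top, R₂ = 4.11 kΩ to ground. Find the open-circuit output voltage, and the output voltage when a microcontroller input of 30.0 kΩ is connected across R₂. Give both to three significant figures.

Unloaded: 6.28 V; loaded: 5.78 V

Open-circuit: V = 16.6 × 4.11/(6.76 + 4.11) = 6.28 V.
With the load, R₂ becomes R₂‖R_L = 3.615 kΩ, so V = 16.6 × 3.615/10.37 = 5.78 V.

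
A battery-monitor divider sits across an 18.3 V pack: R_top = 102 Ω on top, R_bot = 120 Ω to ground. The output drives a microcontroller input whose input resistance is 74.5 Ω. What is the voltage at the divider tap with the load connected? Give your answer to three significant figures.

The load sits in parallel with R_bot: R_bot‖R_L = (120 × 74.5) / (120 + 74.5) = 45.96 Ω.
V_out = 18.3 × 45.96 / (102 + 45.96) = 18.3 × 45.96/148.0 = 5.68 V.
(Unloaded it would have been 9.89 V.)

V_out ≈ 5.68 V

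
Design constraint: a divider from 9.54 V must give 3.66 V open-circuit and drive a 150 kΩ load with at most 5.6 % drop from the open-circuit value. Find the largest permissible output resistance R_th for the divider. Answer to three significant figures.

R_th ≤ 8.90 kΩ

Loading drop = R_th/(R_th + R_L) ≤ 0.0560, so R_th ≤ R_L · ε/(1−ε) = 150 kΩ × 0.0560/0.9440 = 8.90 kΩ.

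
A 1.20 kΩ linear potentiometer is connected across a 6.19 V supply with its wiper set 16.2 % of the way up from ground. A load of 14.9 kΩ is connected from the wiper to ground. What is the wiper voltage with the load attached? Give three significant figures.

The wiper splits the pot into (1−α)R = 1006 Ω above and αR = 194.4 Ω below.
Lower section ‖ load = 191.9 Ω.
V_wiper = 6.19 × 191.9/(1006 + 191.9) = 0.992 V.

V ≈ 0.992 V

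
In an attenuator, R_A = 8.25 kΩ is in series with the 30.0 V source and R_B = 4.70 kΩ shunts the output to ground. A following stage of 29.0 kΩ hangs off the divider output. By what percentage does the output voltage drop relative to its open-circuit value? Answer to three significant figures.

Unloaded V = 30.0 × 4.70/12.95 = 10.888 V.
Loaded: R_B‖R_L = 4.045 kΩ, giving V = 30.0 × 4.045/12.29 = 9.8691 V.
Drop = (10.888 − 9.8691) / 10.888 = 9.36 %.

9.36 %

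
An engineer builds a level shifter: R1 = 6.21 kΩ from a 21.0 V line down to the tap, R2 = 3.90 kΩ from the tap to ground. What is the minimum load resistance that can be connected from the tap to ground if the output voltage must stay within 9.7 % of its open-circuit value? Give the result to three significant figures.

R_L(min) ≈ 22.3 kΩ

Output resistance R_th = R1‖R2 = (6.21 × 3.90)/10.11 = 2.396 kΩ.
The fractional drop is R_th/(R_th + R_L); requiring this ≤ 0.0970 gives R_L ≥ R_th(1/0.0970 − 1) = 2.396 × 9.309 = 22.3 kΩ.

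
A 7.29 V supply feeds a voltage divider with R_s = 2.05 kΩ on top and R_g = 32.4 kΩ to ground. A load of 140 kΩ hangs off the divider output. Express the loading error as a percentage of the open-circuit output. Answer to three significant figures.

1.36 %

The divider's output (Thévenin) resistance is R_s‖R_g = 1.928 kΩ.
Fractional drop under load = R_th/(R_th + R_L) = 1.928 / (1.928 + 140) = 0.01358.
So the output falls by 1.36 %.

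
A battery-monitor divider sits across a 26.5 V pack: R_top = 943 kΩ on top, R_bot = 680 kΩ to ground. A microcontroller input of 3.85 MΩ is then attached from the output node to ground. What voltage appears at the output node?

The load sits in parallel with R_bot: R_bot‖R_L = (680 × 3850) / (680 + 3850) = 577.9 kΩ.
V_out = 26.5 × 577.9 / (943 + 577.9) = 26.5 × 577.9/1521 = 10.1 V.
(Unloaded it would have been 11.1 V.)

V_out ≈ 10.1 V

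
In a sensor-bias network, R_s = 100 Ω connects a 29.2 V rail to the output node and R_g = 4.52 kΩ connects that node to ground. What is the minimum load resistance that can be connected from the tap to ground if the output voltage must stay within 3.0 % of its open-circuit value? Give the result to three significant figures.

Output resistance R_th = R_s‖R_g = (100 × 4520)/4620 = 97.84 Ω.
The fractional drop is R_th/(R_th + R_L); requiring this ≤ 0.0300 gives R_L ≥ R_th(1/0.0300 − 1) = 97.84 × 32.33 = 3.16 kΩ.

R_L(min) ≈ 3.16 kΩ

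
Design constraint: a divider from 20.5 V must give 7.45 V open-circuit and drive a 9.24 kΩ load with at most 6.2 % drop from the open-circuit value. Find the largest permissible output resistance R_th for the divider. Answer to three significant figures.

Loading drop = R_th/(R_th + R_L) ≤ 0.0620, so R_th ≤ R_L · ε/(1−ε) = 9.24 kΩ × 0.0620/0.9380 = 611 Ω.
(Any R1, R2 with R2/(R1+R2) = 0.363 and R1‖R2 ≤ 611 Ω will meet the spec.)

R_th ≤ 611 Ω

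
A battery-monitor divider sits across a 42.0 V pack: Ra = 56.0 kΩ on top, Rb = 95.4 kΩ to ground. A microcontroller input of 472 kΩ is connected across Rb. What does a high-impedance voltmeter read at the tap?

V_out ≈ 24.6 V

The load sits in parallel with Rb: Rb‖R_L = (95.4 × 472) / (95.4 + 472) = 79.36 kΩ.
V_out = 42.0 × 79.36 / (56.0 + 79.36) = 42.0 × 79.36/135.4 = 24.6 V.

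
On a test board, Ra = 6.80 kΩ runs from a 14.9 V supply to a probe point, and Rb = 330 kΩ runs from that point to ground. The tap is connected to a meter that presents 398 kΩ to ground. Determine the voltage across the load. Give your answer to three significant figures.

The load sits in parallel with Rb: Rb‖R_L = (330 × 398) / (330 + 398) = 180.4 kΩ.
V_out = 14.9 × 180.4 / (6.80 + 180.4) = 14.9 × 180.4/187.2 = 14.4 V.

V_out ≈ 14.4 V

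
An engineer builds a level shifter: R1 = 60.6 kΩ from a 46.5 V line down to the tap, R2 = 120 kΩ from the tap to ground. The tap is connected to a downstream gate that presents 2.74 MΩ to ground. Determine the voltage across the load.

The load sits in parallel with R2: R2‖R_L = (120 × 2740) / (120 + 2740) = 115.0 kΩ.
V_out = 46.5 × 115.0 / (60.6 + 115.0) = 46.5 × 115.0/175.6 = 30.4 V.
(Unloaded it would have been 30.9 V.)

V_out ≈ 30.4 V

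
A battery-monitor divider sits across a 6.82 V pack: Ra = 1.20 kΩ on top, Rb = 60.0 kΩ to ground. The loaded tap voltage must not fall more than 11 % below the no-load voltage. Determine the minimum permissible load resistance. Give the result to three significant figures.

Output resistance R_th = Ra‖Rb = (1.20 × 60.0)/61.20 = 1.176 kΩ.
The fractional drop is R_th/(R_th + R_L); requiring this ≤ 0.110 gives R_L ≥ R_th(1/0.110 − 1) = 1.176 × 8.091 = 9.52 kΩ.

R_L(min) ≈ 9.52 kΩ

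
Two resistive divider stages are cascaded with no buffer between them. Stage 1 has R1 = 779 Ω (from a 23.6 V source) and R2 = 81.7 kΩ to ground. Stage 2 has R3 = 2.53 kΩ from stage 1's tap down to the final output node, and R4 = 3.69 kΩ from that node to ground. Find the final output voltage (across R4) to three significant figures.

Stage 2 presents R3+R4 = 6220 Ω as a load on stage 1's tap.
Stage 1's lower leg becomes R2‖(R3+R4) = 5780 Ω, so V_mid = 23.6 × 5780/6559 = 20.80 V.
Stage 2 is itself unloaded: V_out = V_mid × R4/(R3+R4) = 20.80 × 3690/6220 = 12.3 V.

V_out ≈ 12.3 V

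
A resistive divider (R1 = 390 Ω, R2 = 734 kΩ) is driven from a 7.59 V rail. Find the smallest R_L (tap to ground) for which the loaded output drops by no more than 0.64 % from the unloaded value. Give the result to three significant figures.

Output resistance R_th = R1‖R2 = (390 × 734000)/734400 = 389.8 Ω.
The fractional drop is R_th/(R_th + R_L); requiring this ≤ 0.00640 gives R_L ≥ R_th(1/0.00640 − 1) = 389.8 × 155.2 = 60.5 kΩ.

R_L(min) ≈ 60.5 kΩ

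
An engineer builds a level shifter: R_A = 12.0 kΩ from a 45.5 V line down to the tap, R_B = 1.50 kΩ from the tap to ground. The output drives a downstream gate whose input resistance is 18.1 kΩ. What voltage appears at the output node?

V_out ≈ 4.71 V

The load sits in parallel with R_B: R_B‖R_L = (1.50 × 18.1) / (1.50 + 18.1) = 1.385 kΩ.
V_out = 45.5 × 1.385 / (12.0 + 1.385) = 45.5 × 1.385/13.39 = 4.71 V.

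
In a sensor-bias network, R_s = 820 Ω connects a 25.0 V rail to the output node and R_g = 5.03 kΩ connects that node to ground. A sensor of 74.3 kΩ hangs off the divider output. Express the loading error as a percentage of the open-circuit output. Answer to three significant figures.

The divider's output (Thévenin) resistance is R_s‖R_g = 705.1 Ω.
Fractional drop under load = R_th/(R_th + R_L) = 705.1 / (705.1 + 74300) = 0.009400.
So the output falls by 0.940 %.

0.940 %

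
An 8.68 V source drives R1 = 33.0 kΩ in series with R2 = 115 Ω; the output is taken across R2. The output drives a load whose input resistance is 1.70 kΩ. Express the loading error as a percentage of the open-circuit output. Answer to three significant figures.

6.32 %

The divider's output (Thévenin) resistance is R1‖R2 = 114.6 Ω.
Fractional drop under load = R_th/(R_th + R_L) = 114.6 / (114.6 + 1700) = 0.06315.
So the output falls by 6.32 %.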